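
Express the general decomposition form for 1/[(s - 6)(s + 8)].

Distinct linear factors: A/(s - 6) + B/(s + 8)


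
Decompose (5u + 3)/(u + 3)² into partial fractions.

(5u + 3) = α(u + 3) + β. At u = -3: β = 5·(-3) + 3 = -12. Coeff of u: α = 5
Result: 5/(u + 3) - 12/(u + 3)²


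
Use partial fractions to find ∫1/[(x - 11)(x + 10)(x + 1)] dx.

Cover-up: P = 1/252, Q = 1/189, R = -1/108. Decomposition: (1/252)/(x - 11) + (1/189)/(x + 10) - (1/108)/(x + 1). Integrate each term: (1/252) ln|(x - 11)| + (1/189) ln|(x + 10)| - (1/108) ln|(x + 1)| + C


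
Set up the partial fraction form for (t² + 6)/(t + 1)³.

Repeated linear factor (power 3): P/(t + 1) + Q/(t + 1)² + R/(t + 1)³


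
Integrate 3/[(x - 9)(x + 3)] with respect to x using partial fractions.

Decompose: 3/[(x - 9)(x + 3)] = (1/4)/(x - 9) - (1/4)/(x + 3). Integrate each term: (1/4) ln|(x - 9)| - (1/4) ln|(x + 3)| + C


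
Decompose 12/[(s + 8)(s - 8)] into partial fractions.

12/(s + 8)(s - 8) = A/(s + 8) + B/(s - 8). A = 12/(-8 - 8) = -3/4, B = 12/(8 + 8) = 3/4
Result: (-3/4)/(s + 8) + (3/4)/(s - 8)


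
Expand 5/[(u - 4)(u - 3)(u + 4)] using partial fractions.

Using cover-up method: α = 5/8, β = -5/7, γ = 5/56
Result: (5/8)/(u - 4) - (5/7)/(u - 3) + (5/56)/(u + 4)


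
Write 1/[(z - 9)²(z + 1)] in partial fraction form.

Cover-up at z=-1: C = 1/(-1 - 9)² = 1/100. Cover-up at z=9: B = 1/(9 + 1) = 1/10. Comparing z² coeff: A = -C = -1/100
Result: (-1/100)/(z - 9) + (1/10)/(z - 9)² + (1/100)/(z + 1)


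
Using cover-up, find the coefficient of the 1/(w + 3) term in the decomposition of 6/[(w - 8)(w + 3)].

Cover (w + 3), set w=-3: 6/((w - 8) at w=-3) = 6/(-11) = -6/11


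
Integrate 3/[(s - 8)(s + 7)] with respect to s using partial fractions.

Decompose: 3/[(s - 8)(s + 7)] = (1/5)/(s - 8) - (1/5)/(s + 7). Integrate each term: (1/5) ln|(s - 8)| - (1/5) ln|(s + 7)| + C


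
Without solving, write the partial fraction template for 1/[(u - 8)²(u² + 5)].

Repeated linear + quadratic: A/(u - 8) + B/(u - 8)² + (Cu + D)/(u² + 5)


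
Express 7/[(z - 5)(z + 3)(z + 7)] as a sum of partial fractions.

Using cover-up method: A = 7/96, B = -7/32, C = 7/48
Result: (7/96)/(z - 5) - (7/32)/(z + 3) + (7/48)/(z + 7)


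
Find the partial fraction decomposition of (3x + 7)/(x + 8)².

(3x + 7) = α(x + 8) + β. At x = -8: β = 3·(-8) + 7 = -17. Coeff of x: α = 3
Result: 3/(x + 8) - 17/(x + 8)²


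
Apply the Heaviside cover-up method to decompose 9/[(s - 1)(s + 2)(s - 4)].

Cover (s - 1), s=1: P = 9/[(1 + 2)(1 - 4)] = -1. Cover (s + 2), s=-2: Q = 9/[(-2 - 1)(-2 - 4)] = 1/2. Cover (s - 4), s=4: R = 9/[(4 - 1)(4 + 2)] = 1/2.
Result: -1/(s - 1) + (1/2)/(s + 2) + (1/2)/(s - 4)


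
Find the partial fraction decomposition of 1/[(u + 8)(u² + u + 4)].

Cover-up at u = -8: α = 1/((-8)² + 1·(-8) + 4) = 1/60. Then β = -α = -1/60, γ = -α·(1 - 8) = 7/60
Result: (1/60)/(u + 8) - ((1/60)u - 7/60)/(u² + u + 4)


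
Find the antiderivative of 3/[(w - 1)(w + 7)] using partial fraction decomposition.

Decompose: 3/[(w - 1)(w + 7)] = (3/8)/(w - 1) - (3/8)/(w + 7). Integrate each term: (3/8) ln|(w - 1)| - (3/8) ln|(w + 7)| + C


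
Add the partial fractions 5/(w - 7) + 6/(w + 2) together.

Common denominator (w - 7)(w + 2). Numerator: 5(w + 2) + 6(w - 7) = (5w + 10) + (6w - 42) = 11w - 32
Result: (11w - 32)/[(w - 7)(w + 2)]


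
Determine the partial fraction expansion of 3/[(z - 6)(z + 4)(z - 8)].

Using cover-up method: A = -3/20, B = 1/40, C = 1/8
Result: (-3/20)/(z - 6) + (1/40)/(z + 4) + (1/8)/(z - 8)


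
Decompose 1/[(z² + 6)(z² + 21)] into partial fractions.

Coefficient matching gives α = γ = 0, β = 1/(21-6) = 1/15, δ = -β = -1/15
Result: (1/15)/(z² + 6) - (1/15)/(z² + 21)


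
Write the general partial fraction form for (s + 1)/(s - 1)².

Repeated linear factor: P/(s - 1) + Q/(s - 1)²


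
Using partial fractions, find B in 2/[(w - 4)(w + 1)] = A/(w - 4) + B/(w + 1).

Cover-up at w = -1: B = 2/(-1 - 4) = -2/5


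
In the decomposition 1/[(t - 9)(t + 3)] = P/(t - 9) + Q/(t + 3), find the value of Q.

Cover-up at t = -3: Q = 1/(-3 - 9) = -1/12


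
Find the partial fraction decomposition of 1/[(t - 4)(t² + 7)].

Cover-up at t = 4: P = 1/(4² + 7) = 1/23. Then Q = -P = -1/23, R = -P·(0 + 4) = -4/23
Result: (1/23)/(t - 4) - ((1/23)t + 4/23)/(t² + 7)


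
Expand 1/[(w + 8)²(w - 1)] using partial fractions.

Cover-up at w=1: C = 1/(1 + 8)² = 1/81. Cover-up at w=-8: B = 1/(-8 - 1) = -1/9. Comparing w² coeff: A = -C = -1/81
Result: (-1/81)/(w + 8) - (1/9)/(w + 8)² + (1/81)/(w - 1)


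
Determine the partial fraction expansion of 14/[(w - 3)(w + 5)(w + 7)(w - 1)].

Using Heaviside cover-up: (7/80)/(w - 3) + (7/48)/(w + 5) - (7/80)/(w + 7) - (7/48)/(w - 1)


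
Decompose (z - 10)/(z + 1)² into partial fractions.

(z - 10) = P(z + 1) + Q. At z = -1: Q = 1·(-1) - 10 = -11. Coeff of z: P = 1
Result: 1/(z + 1) - 11/(z + 1)²


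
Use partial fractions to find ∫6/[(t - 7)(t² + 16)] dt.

Cover-up at t=7: P = 6/(7²+16) = 6/65. Coeff matching: Q = -6/65, R = -42/65. Decomposition: (6/65)/(t - 7) - ((6/65)t + 42/65)/(t² + 16). Integrate: linear → ln, quadratic → (1/2)ln + arctan: (6/65) ln|(t - 7)| - (3/65) ln(t² + 16) - (21/130) arctan(t/4) + C


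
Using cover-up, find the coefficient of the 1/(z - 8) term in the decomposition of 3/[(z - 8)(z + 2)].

Cover (z - 8), set z=8: 3/((z + 2) at z=8) = 3/(10) = 3/10


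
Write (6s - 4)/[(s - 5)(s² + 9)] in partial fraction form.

At s=5: A = (6·5 - 4)/(5² + 9) = 13/17. B = -A = -13/17, C = 6 - 5·A = 37/17
Result: (13/17)/(s - 5) - ((13/17)s - 37/17)/(s² + 9)


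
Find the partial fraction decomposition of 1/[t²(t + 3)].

Cover-up at t=-3: R = 1/(-3 - 0)² = 1/9. Cover-up at t=0: Q = 1/(0 + 3) = 1/3. Comparing t² coeff: P = -R = -1/9
Result: (-1/9)/t + (1/3)/t² + (1/9)/(t + 3)


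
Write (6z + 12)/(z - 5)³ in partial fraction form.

(6z + 12) = P(z - 5)² + Q(z - 5) + R. At z = 5: R = 6·5 + 12 = 42. Coefficients: P = 0, Q = 6
Result: 6/(z - 5)² + 42/(z - 5)³


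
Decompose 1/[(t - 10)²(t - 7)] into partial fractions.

Cover-up at t=7: C = 1/(7 - 10)² = 1/9. Cover-up at t=10: B = 1/(10 - 7) = 1/3. Comparing t² coeff: A = -C = -1/9
Result: (-1/9)/(t - 10) + (1/3)/(t - 10)² + (1/9)/(t - 7)


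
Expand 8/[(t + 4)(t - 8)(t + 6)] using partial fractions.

Using cover-up method: A = -1/3, B = 1/21, C = 2/7
Result: (-1/3)/(t + 4) + (1/21)/(t - 8) + (2/7)/(t + 6)


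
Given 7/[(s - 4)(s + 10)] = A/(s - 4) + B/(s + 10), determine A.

Cover-up at s = 4: A = 7/(4 + 10) = 7/14 = 1/2


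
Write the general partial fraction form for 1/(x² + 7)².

Repeated quadratic factor: (Px + Q)/(x² + 7) + (Rx + S)/(x² + 7)²


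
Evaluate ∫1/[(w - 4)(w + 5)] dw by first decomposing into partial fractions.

Decompose: 1/[(w - 4)(w + 5)] = (1/9)/(w - 4) - (1/9)/(w + 5). Integrate each term: (1/9) ln|(w - 4)| - (1/9) ln|(w + 5)| + C


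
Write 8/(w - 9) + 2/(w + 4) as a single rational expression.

Common denominator (w - 9)(w + 4). Numerator: 8(w + 4) + 2(w - 9) = (8w + 32) + (2w - 18) = 10w + 14
Result: (10w + 14)/[(w - 9)(w + 4)]


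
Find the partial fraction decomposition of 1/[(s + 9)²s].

Cover-up at s=0: R = 1/(0 + 9)² = 1/81. Cover-up at s=-9: Q = 1/(-9 - 0) = -1/9. Comparing s² coeff: P = -R = -1/81
Result: (-1/81)/(s + 9) - (1/9)/(s + 9)² + (1/81)/s


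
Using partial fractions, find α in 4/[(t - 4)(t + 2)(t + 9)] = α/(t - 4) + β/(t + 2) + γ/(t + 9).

Cover-up at t = 4: α = 4/[(4 + 2)(4 + 9)] = 4/[(6)(13)] = 4/78 = 2/39


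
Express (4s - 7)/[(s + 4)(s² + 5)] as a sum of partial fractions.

At s=-4: A = (4·(-4) - 7)/((-4)² + 5) = -23/21. B = -A = 23/21, C = 4 - (-4)·A = -8/21
Result: (-23/21)/(s + 4) + ((23/21)s - 8/21)/(s² + 5)


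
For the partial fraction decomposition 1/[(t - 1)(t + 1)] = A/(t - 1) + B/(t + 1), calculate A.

Cover-up at t = 1: A = 1/(1 + 1) = 1/2


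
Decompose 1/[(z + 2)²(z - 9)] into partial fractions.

Cover-up at z=9: γ = 1/(9 + 2)² = 1/121. Cover-up at z=-2: β = 1/(-2 - 9) = -1/11. Comparing z² coeff: α = -γ = -1/121
Result: (-1/121)/(z + 2) - (1/11)/(z + 2)² + (1/121)/(z - 9)


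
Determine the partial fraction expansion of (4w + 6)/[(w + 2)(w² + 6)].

At w=-2: P = (4·(-2) + 6)/((-2)² + 6) = -1/5. Q = -P = 1/5, R = 4 - (-2)·P = 18/5
Result: (-1/5)/(w + 2) + ((1/5)w + 18/5)/(w² + 6)


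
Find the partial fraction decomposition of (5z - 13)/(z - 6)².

(5z - 13) = α(z - 6) + β. At z = 6: β = 5·6 - 13 = 17. Coeff of z: α = 5
Result: 5/(z - 6) + 17/(z - 6)²


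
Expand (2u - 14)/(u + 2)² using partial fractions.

(2u - 14) = A(u + 2) + B. At u = -2: B = 2·(-2) - 14 = -18. Coeff of u: A = 2
Result: 2/(u + 2) - 18/(u + 2)²


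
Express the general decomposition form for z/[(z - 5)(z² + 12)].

Linear + irreducible quadratic: P/(z - 5) + (Qz + R)/(z² + 12)


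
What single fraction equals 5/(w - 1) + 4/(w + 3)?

Common denominator (w - 1)(w + 3). Numerator: 5(w + 3) + 4(w - 1) = (5w + 15) + (4w - 4) = 9w + 11
Result: (9w + 11)/[(w - 1)(w + 3)]


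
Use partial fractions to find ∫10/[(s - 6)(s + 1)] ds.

Decompose: 10/[(s - 6)(s + 1)] = (10/7)/(s - 6) - (10/7)/(s + 1). Integrate each term: (10/7) ln|(s - 6)| - (10/7) ln|(s + 1)| + C


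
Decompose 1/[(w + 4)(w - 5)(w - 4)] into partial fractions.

Using cover-up method: P = 1/72, Q = 1/9, R = -1/8
Result: (1/72)/(w + 4) + (1/9)/(w - 5) - (1/8)/(w - 4)


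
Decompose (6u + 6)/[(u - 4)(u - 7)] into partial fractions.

At u=4: α = (6·4 + 6)/(4 - 7) = -10. At u=7: β = (6·7 + 6)/(7 - 4) = 16
Result: -10/(u - 4) + 16/(u - 7)


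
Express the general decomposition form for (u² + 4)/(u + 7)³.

Repeated linear factor (power 3): P/(u + 7) + Q/(u + 7)² + R/(u + 7)³


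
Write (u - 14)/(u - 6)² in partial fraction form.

(u - 14) = A(u - 6) + B. At u = 6: B = 1·6 - 14 = -8. Coeff of u: A = 1
Result: 1/(u - 6) - 8/(u - 6)²


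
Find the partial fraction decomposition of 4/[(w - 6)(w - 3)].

4/(w - 6)(w - 3) = P/(w - 6) + Q/(w - 3). P = 4/(6 - 3) = 4/3, Q = 4/(3 - 6) = -4/3
Result: (4/3)/(w - 6) - (4/3)/(w - 3)


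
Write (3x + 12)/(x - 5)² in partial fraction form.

(3x + 12) = A(x - 5) + B. At x = 5: B = 3·5 + 12 = 27. Coeff of x: A = 3
Result: 3/(x - 5) + 27/(x - 5)²


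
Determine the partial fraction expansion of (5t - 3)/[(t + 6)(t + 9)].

At t=-6: A = (5·(-6) - 3)/(-6 + 9) = -11. At t=-9: B = (5·(-9) - 3)/(-9 + 6) = 16
Result: -11/(t + 6) + 16/(t + 9)


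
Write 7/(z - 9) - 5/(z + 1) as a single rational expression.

Common denominator (z - 9)(z + 1). Numerator: 7(z + 1) - 5(z - 9) = (7z + 7) - (5z - 45) = 2z + 52
Result: (2z + 52)/[(z - 9)(z + 1)]


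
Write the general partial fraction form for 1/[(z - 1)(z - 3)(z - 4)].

Three distinct linear factors: A/(z - 1) + B/(z - 3) + C/(z - 4)


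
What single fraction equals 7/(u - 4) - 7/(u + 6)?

Common denominator (u - 4)(u + 6). Numerator: 7(u + 6) - 7(u - 4) = (7u + 42) - (7u - 28) = 70
Result: (70)/[(u - 4)(u + 6)]


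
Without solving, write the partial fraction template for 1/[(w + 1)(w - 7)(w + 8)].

Three distinct linear factors: P/(w + 1) + Q/(w - 7) + R/(w + 8)


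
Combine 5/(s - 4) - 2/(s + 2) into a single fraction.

Common denominator (s - 4)(s + 2). Numerator: 5(s + 2) - 2(s - 4) = (5s + 10) - (2s - 8) = 3s + 18
Result: (3s + 18)/[(s - 4)(s + 2)]


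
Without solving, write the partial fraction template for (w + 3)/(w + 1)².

Repeated linear factor: A/(w + 1) + B/(w + 1)²


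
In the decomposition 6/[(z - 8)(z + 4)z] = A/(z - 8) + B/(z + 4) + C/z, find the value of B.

Cover-up at z = -4: B = 6/[(-4 - 8)(-4 - 0)] = 6/[(-12)(-4)] = 6/48 = 1/8


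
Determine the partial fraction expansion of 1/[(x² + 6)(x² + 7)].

Coefficient matching gives A = C = 0, B = 1/(7-6) = 1, D = -B = -1
Result: 1/(x² + 6) - 1/(x² + 7)


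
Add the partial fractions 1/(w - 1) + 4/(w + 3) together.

Common denominator (w - 1)(w + 3). Numerator: 1(w + 3) + 4(w - 1) = (w + 3) + (4w - 4) = 5w - 1
Result: (5w - 1)/[(w - 1)(w + 3)]


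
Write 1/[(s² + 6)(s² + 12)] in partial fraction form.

Coefficient matching gives α = γ = 0, β = 1/(12-6) = 1/6, δ = -β = -1/6
Result: (1/6)/(s² + 6) - (1/6)/(s² + 12)


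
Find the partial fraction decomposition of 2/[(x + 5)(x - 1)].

2/(x + 5)(x - 1) = α/(x + 5) + β/(x - 1). α = 2/(-5 - 1) = -1/3, β = 2/(1 + 5) = 1/3
Result: (-1/3)/(x + 5) + (1/3)/(x - 1)


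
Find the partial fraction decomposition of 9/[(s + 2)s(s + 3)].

Using cover-up method: A = -9/2, B = 3/2, C = 3
Result: (-9/2)/(s + 2) + (3/2)/s + 3/(s + 3)


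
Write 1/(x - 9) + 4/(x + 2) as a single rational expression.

Common denominator (x - 9)(x + 2). Numerator: 1(x + 2) + 4(x - 9) = (x + 2) + (4x - 36) = 5x - 34
Result: (5x - 34)/[(x - 9)(x + 2)]


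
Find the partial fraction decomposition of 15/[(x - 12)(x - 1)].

15/(x - 12)(x - 1) = P/(x - 12) + Q/(x - 1). P = 15/(12 - 1) = 15/11, Q = 15/(1 - 12) = -15/11
Result: (15/11)/(x - 12) - (15/11)/(x - 1)


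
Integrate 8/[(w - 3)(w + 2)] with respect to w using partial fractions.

Decompose: 8/[(w - 3)(w + 2)] = (8/5)/(w - 3) - (8/5)/(w + 2). Integrate each term: (8/5) ln|(w - 3)| - (8/5) ln|(w + 2)| + C


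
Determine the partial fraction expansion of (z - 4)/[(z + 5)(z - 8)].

At z=-5: P = (1·(-5) - 4)/(-5 - 8) = 9/13. At z=8: Q = (1·8 - 4)/(8 + 5) = 4/13
Result: (9/13)/(z + 5) + (4/13)/(z - 8)


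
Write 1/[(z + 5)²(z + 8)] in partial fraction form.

Cover-up at z=-8: C = 1/(-8 + 5)² = 1/9. Cover-up at z=-5: B = 1/(-5 + 8) = 1/3. Comparing z² coeff: A = -C = -1/9
Result: (-1/9)/(z + 5) + (1/3)/(z + 5)² + (1/9)/(z + 8)


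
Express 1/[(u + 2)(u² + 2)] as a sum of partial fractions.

Cover-up at u = -2: A = 1/((-2)² + 2) = 1/6. Then B = -A = -1/6, C = -A·(0 - 2) = 1/3
Result: (1/6)/(u + 2) - ((1/6)u - 1/3)/(u² + 2)


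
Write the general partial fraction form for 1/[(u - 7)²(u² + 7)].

Repeated linear + quadratic: α/(u - 7) + β/(u - 7)² + (γu + δ)/(u² + 7)


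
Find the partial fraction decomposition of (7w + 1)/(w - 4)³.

(7w + 1) = P(w - 4)² + Q(w - 4) + R. At w = 4: R = 7·4 + 1 = 29. Coefficients: P = 0, Q = 7
Result: 7/(w - 4)² + 29/(w - 4)³


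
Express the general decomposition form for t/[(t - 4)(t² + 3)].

Linear + irreducible quadratic: A/(t - 4) + (Bt + C)/(t² + 3)


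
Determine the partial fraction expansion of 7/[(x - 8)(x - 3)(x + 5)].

Using cover-up method: A = 7/65, B = -7/40, C = 7/104
Result: (7/65)/(x - 8) - (7/40)/(x - 3) + (7/104)/(x + 5)


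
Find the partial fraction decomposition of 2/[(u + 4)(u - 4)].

2/(u + 4)(u - 4) = P/(u + 4) + Q/(u - 4). P = 2/(-4 - 4) = -1/4, Q = 2/(4 + 4) = 1/4
Result: (-1/4)/(u + 4) + (1/4)/(u - 4)


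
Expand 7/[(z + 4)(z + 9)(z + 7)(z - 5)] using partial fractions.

Using Heaviside cover-up: (-7/135)/(z + 4) - (1/20)/(z + 9) + (7/72)/(z + 7) + (1/216)/(z - 5)


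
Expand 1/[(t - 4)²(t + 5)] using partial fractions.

Cover-up at t=-5: R = 1/(-5 - 4)² = 1/81. Cover-up at t=4: Q = 1/(4 + 5) = 1/9. Comparing t² coeff: P = -R = -1/81
Result: (-1/81)/(t - 4) + (1/9)/(t - 4)² + (1/81)/(t + 5)


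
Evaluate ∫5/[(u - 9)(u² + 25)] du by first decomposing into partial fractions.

Cover-up at u=9: A = 5/(9²+25) = 5/106. Coeff matching: B = -5/106, C = -45/106. Decomposition: (5/106)/(u - 9) - ((5/106)u + 45/106)/(u² + 25). Integrate: linear → ln, quadratic → (1/2)ln + arctan: (5/106) ln|(u - 9)| - (5/212) ln(u² + 25) - (9/106) arctan(u/5) + C


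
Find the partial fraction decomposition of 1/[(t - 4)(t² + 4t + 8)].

Cover-up at t = 4: A = 1/(4² + 4·4 + 8) = 1/40. Then B = -A = -1/40, C = -A·(4 + 4) = -1/5
Result: (1/40)/(t - 4) - ((1/40)t + 1/5)/(t² + 4t + 8)


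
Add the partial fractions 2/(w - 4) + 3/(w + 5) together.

Common denominator (w - 4)(w + 5). Numerator: 2(w + 5) + 3(w - 4) = (2w + 10) + (3w - 12) = 5w - 2
Result: (5w - 2)/[(w - 4)(w + 5)]


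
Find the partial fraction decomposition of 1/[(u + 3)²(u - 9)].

Cover-up at u=9: C = 1/(9 + 3)² = 1/144. Cover-up at u=-3: B = 1/(-3 - 9) = -1/12. Comparing u² coeff: A = -C = -1/144
Result: (-1/144)/(u + 3) - (1/12)/(u + 3)² + (1/144)/(u - 9)


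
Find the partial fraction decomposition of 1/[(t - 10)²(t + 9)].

Cover-up at t=-9: R = 1/(-9 - 10)² = 1/361. Cover-up at t=10: Q = 1/(10 + 9) = 1/19. Comparing t² coeff: P = -R = -1/361
Result: (-1/361)/(t - 10) + (1/19)/(t - 10)² + (1/361)/(t + 9)


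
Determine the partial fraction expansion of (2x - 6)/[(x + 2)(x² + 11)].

At x=-2: A = (2·(-2) - 6)/((-2)² + 11) = -2/3. B = -A = 2/3, C = 2 - (-2)·A = 2/3
Result: (-2/3)/(x + 2) + ((2/3)x + 2/3)/(x² + 11)


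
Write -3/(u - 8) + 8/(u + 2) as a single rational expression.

Common denominator (u - 8)(u + 2). Numerator: -3(u + 2) + 8(u - 8) = (-3u - 6) + (8u - 64) = 5u - 70
Result: (5u - 70)/[(u - 8)(u + 2)]


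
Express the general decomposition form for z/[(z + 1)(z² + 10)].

Linear + irreducible quadratic: A/(z + 1) + (Bz + C)/(z² + 10)


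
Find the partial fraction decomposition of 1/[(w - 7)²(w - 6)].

Cover-up at w=6: γ = 1/(6 - 7)² = 1. Cover-up at w=7: β = 1/(7 - 6) = 1. Comparing w² coeff: α = -γ = -1
Result: -1/(w - 7) + 1/(w - 7)² + 1/(w - 6)


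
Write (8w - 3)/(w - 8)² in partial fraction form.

(8w - 3) = P(w - 8) + Q. At w = 8: Q = 8·8 - 3 = 61. Coeff of w: P = 8
Result: 8/(w - 8) + 61/(w - 8)²


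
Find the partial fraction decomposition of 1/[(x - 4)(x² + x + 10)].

Cover-up at x = 4: A = 1/(4² + 1·4 + 10) = 1/30. Then B = -A = -1/30, C = -A·(1 + 4) = -1/6
Result: (1/30)/(x - 4) - ((1/30)x + 1/6)/(x² + x + 10)


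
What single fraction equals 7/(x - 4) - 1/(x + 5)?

Common denominator (x - 4)(x + 5). Numerator: 7(x + 5) - 1(x - 4) = (7x + 35) - (x - 4) = 6x + 39
Result: (6x + 39)/[(x - 4)(x + 5)]


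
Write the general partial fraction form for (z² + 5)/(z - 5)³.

Repeated linear factor (power 3): A/(z - 5) + B/(z - 5)² + C/(z - 5)³


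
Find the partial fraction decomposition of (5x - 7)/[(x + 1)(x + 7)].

At x=-1: α = (5·(-1) - 7)/(-1 + 7) = -2. At x=-7: β = (5·(-7) - 7)/(-7 + 1) = 7
Result: -2/(x + 1) + 7/(x + 7)


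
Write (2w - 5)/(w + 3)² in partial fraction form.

(2w - 5) = A(w + 3) + B. At w = -3: B = 2·(-3) - 5 = -11. Coeff of w: A = 2
Result: 2/(w + 3) - 11/(w + 3)²


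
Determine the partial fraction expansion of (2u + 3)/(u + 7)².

(2u + 3) = P(u + 7) + Q. At u = -7: Q = 2·(-7) + 3 = -11. Coeff of u: P = 2
Result: 2/(u + 7) - 11/(u + 7)²


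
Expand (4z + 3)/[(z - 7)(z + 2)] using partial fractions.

At z=7: A = (4·7 + 3)/(7 + 2) = 31/9. At z=-2: B = (4·(-2) + 3)/(-2 - 7) = 5/9
Result: (31/9)/(z - 7) + (5/9)/(z + 2)


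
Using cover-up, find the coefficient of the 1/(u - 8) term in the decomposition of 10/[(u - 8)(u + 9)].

Cover (u - 8), set u=8: 10/((u + 9) at u=8) = 10/(17) = 10/17


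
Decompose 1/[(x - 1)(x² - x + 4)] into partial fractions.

Cover-up at x = 1: A = 1/(1² - 1·1 + 4) = 1/4. Then B = -A = -1/4, C = -A·(-1 + 1) = 0
Result: (1/4)/(x - 1) - ((1/4)x)/(x² - x + 4)


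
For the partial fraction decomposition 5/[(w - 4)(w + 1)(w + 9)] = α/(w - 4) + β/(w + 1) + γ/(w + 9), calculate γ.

Cover-up at w = -9: γ = 5/[(-9 - 4)(-9 + 1)] = 5/[(-13)(-8)] = 5/104


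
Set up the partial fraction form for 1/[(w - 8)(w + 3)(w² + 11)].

Two linear + quadratic: A/(w - 8) + B/(w + 3) + (Cw + D)/(w² + 11)


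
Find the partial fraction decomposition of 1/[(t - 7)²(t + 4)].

Cover-up at t=-4: C = 1/(-4 - 7)² = 1/121. Cover-up at t=7: B = 1/(7 + 4) = 1/11. Comparing t² coeff: A = -C = -1/121
Result: (-1/121)/(t - 7) + (1/11)/(t - 7)² + (1/121)/(t + 4)


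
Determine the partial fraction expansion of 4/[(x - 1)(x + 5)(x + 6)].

Using cover-up method: A = 2/21, B = -2/3, C = 4/7
Result: (2/21)/(x - 1) - (2/3)/(x + 5) + (4/7)/(x + 6)


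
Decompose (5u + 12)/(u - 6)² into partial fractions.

(5u + 12) = A(u - 6) + B. At u = 6: B = 5·6 + 12 = 42. Coeff of u: A = 5
Result: 5/(u - 6) + 42/(u - 6)²


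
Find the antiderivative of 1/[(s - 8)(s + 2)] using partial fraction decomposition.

Decompose: 1/[(s - 8)(s + 2)] = (1/10)/(s - 8) - (1/10)/(s + 2). Integrate each term: (1/10) ln|(s - 8)| - (1/10) ln|(s + 2)| + C


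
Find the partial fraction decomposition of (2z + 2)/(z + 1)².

(2z + 2) = P(z + 1) + Q. At z = -1: Q = 2·(-1) + 2 = 0. Coeff of z: P = 2
Result: 2/(z + 1)


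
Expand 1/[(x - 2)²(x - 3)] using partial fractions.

Cover-up at x=3: γ = 1/(3 - 2)² = 1. Cover-up at x=2: β = 1/(2 - 3) = -1. Comparing x² coeff: α = -γ = -1
Result: -1/(x - 2) - 1/(x - 2)² + 1/(x - 3)


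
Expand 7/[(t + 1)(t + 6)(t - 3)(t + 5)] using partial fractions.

Using Heaviside cover-up: (-7/80)/(t + 1) - (7/45)/(t + 6) + (7/288)/(t - 3) + (7/32)/(t + 5)


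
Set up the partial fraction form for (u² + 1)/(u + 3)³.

Repeated linear factor (power 3): A/(u + 3) + B/(u + 3)² + C/(u + 3)³


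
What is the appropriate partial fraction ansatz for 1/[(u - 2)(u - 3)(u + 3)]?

Three distinct linear factors: P/(u - 2) + Q/(u - 3) + R/(u + 3)


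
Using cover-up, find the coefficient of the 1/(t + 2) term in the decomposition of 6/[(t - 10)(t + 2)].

Cover (t + 2), set t=-2: 6/((t - 10) at t=-2) = 6/(-12) = -1/2


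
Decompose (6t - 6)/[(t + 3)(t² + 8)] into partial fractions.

At t=-3: A = (6·(-3) - 6)/((-3)² + 8) = -24/17. B = -A = 24/17, C = 6 - (-3)·A = 30/17
Result: (-24/17)/(t + 3) + ((24/17)t + 30/17)/(t² + 8)


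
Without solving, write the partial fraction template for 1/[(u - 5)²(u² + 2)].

Repeated linear + quadratic: α/(u - 5) + β/(u - 5)² + (γu + δ)/(u² + 2)


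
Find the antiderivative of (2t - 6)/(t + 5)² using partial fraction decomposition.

Decompose: A = 2, B = 2·(-5) - 6 = -16, so (2t - 6)/(t + 5)² = 2/(t + 5) - 16/(t + 5)². Integrate: ∫ A/(t + 5) dt = 2 ln|(t + 5)|; ∫ B/(t + 5)² dt = 16/(t + 5). Sum: 2 ln|(t + 5)| + 16/(t + 5) + C


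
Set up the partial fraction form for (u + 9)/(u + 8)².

Repeated linear factor: P/(u + 8) + Q/(u + 8)²


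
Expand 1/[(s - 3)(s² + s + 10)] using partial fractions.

Cover-up at s = 3: A = 1/(3² + 1·3 + 10) = 1/22. Then B = -A = -1/22, C = -A·(1 + 3) = -2/11
Result: (1/22)/(s - 3) - ((1/22)s + 2/11)/(s² + s + 10)


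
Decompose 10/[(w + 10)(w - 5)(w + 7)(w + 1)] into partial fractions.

Using Heaviside cover-up: (-2/81)/(w + 10) + (1/108)/(w - 5) + (5/108)/(w + 7) - (5/162)/(w + 1)


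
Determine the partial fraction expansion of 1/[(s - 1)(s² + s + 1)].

Cover-up at s = 1: P = 1/(1² + 1·1 + 1) = 1/3. Then Q = -P = -1/3, R = -P·(1 + 1) = -2/3
Result: (1/3)/(s - 1) - ((1/3)s + 2/3)/(s² + s + 1)


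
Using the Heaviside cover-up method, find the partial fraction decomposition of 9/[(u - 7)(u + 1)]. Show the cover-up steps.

Cover (u - 7): set u=7, get α = 9/(7 + 1) = 9/8. Cover (u + 1): set u=-1, get β = 9/(-1 - 7) = -9/8.
Result: (9/8)/(u - 7) - (9/8)/(u + 1)


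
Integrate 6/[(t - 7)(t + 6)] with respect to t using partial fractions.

Decompose: 6/[(t - 7)(t + 6)] = (6/13)/(t - 7) - (6/13)/(t + 6). Integrate each term: (6/13) ln|(t - 7)| - (6/13) ln|(t + 6)| + C


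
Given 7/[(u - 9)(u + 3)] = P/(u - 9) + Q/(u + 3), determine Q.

Cover-up at u = -3: Q = 7/(-3 - 9) = -7/12


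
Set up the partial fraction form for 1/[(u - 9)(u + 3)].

Distinct linear factors: P/(u - 9) + Q/(u + 3)


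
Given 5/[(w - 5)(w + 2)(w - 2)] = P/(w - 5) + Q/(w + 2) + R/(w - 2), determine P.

Cover-up at w = 5: P = 5/[(5 + 2)(5 - 2)] = 5/[(7)(3)] = 5/21


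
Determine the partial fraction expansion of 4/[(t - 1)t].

4/(t - 1)t = α/(t - 1) + β/t. α = 4/(1 - 0) = 4, β = 4/(0 - 1) = -4
Result: 4/(t - 1) - 4/t


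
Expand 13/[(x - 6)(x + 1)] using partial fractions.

13/(x - 6)(x + 1) = P/(x - 6) + Q/(x + 1). P = 13/(6 + 1) = 13/7, Q = 13/(-1 - 6) = -13/7
Result: (13/7)/(x - 6) - (13/7)/(x + 1)


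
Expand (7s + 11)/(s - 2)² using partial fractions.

(7s + 11) = α(s - 2) + β. At s = 2: β = 7·2 + 11 = 25. Coeff of s: α = 7
Result: 7/(s - 2) + 25/(s - 2)²


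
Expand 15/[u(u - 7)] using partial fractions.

15/u(u - 7) = α/u + β/(u - 7). α = 15/(0 - 7) = -15/7, β = 15/(7 - 0) = 15/7
Result: (-15/7)/u + (15/7)/(u - 7)


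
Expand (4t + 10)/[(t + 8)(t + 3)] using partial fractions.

At t=-8: P = (4·(-8) + 10)/(-8 + 3) = 22/5. At t=-3: Q = (4·(-3) + 10)/(-3 + 8) = -2/5
Result: (22/5)/(t + 8) - (2/5)/(t + 3)


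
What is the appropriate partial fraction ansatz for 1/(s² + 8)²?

Repeated quadratic factor: (As + B)/(s² + 8) + (Cs + D)/(s² + 8)²


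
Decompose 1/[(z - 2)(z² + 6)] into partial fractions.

Cover-up at z = 2: P = 1/(2² + 6) = 1/10. Then Q = -P = -1/10, R = -P·(0 + 2) = -1/5
Result: (1/10)/(z - 2) - ((1/10)z + 1/5)/(z² + 6)


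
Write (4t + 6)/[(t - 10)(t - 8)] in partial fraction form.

At t=10: P = (4·10 + 6)/(10 - 8) = 23. At t=8: Q = (4·8 + 6)/(8 - 10) = -19
Result: 23/(t - 10) - 19/(t - 8)


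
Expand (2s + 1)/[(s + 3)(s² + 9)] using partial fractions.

At s=-3: A = (2·(-3) + 1)/((-3)² + 9) = -5/18. B = -A = 5/18, C = 2 - (-3)·A = 7/6
Result: (-5/18)/(s + 3) + ((5/18)s + 7/6)/(s² + 9)


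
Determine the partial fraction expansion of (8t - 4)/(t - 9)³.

(8t - 4) = P(t - 9)² + Q(t - 9) + R. At t = 9: R = 8·9 - 4 = 68. Coefficients: P = 0, Q = 8
Result: 8/(t - 9)² + 68/(t - 9)³


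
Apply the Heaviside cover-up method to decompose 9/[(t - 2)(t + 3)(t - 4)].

Cover (t - 2), t=2: P = 9/[(2 + 3)(2 - 4)] = -9/10. Cover (t + 3), t=-3: Q = 9/[(-3 - 2)(-3 - 4)] = 9/35. Cover (t - 4), t=4: R = 9/[(4 - 2)(4 + 3)] = 9/14.
Result: (-9/10)/(t - 2) + (9/35)/(t + 3) + (9/14)/(t - 4)


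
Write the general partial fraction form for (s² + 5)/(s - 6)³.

Repeated linear factor (power 3): P/(s - 6) + Q/(s - 6)² + R/(s - 6)³


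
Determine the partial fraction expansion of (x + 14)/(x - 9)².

(x + 14) = α(x - 9) + β. At x = 9: β = 1·9 + 14 = 23. Coeff of x: α = 1
Result: 1/(x - 9) + 23/(x - 9)²


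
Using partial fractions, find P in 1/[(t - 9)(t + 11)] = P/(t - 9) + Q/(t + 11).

Cover-up at t = 9: P = 1/(9 + 11) = 1/20


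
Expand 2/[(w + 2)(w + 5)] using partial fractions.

2/(w + 2)(w + 5) = α/(w + 2) + β/(w + 5). α = 2/(-2 + 5) = 2/3, β = 2/(-5 + 2) = -2/3
Result: (2/3)/(w + 2) - (2/3)/(w + 5)


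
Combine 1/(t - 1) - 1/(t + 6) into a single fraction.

Common denominator (t - 1)(t + 6). Numerator: 1(t + 6) - 1(t - 1) = (t + 6) - (t - 1) = 7
Result: (7)/[(t - 1)(t + 6)]


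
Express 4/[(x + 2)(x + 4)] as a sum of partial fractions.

4/(x + 2)(x + 4) = α/(x + 2) + β/(x + 4). α = 4/(-2 + 4) = 2, β = 4/(-4 + 2) = -2
Result: 2/(x + 2) - 2/(x + 4)


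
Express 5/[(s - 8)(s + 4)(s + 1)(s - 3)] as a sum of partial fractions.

Using Heaviside cover-up: (1/108)/(s - 8) - (5/252)/(s + 4) + (5/108)/(s + 1) - (1/28)/(s - 3)


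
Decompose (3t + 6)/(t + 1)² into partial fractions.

(3t + 6) = A(t + 1) + B. At t = -1: B = 3·(-1) + 6 = 3. Coeff of t: A = 3
Result: 3/(t + 1) + 3/(t + 1)²


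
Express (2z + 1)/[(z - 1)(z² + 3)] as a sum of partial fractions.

At z=1: A = (2·1 + 1)/(1² + 3) = 3/4. B = -A = -3/4, C = 2 - 1·A = 5/4
Result: (3/4)/(z - 1) - ((3/4)z - 5/4)/(z² + 3)


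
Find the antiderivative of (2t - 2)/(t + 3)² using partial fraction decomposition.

Decompose: A = 2, B = 2·(-3) - 2 = -8, so (2t - 2)/(t + 3)² = 2/(t + 3) - 8/(t + 3)². Integrate: ∫ A/(t + 3) dt = 2 ln|(t + 3)|; ∫ B/(t + 3)² dt = 8/(t + 3). Sum: 2 ln|(t + 3)| + 8/(t + 3) + C


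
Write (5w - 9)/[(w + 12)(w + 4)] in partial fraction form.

At w=-12: A = (5·(-12) - 9)/(-12 + 4) = 69/8. At w=-4: B = (5·(-4) - 9)/(-4 + 12) = -29/8
Result: (69/8)/(w + 12) - (29/8)/(w + 4)


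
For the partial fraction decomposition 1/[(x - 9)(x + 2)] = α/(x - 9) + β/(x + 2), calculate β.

Cover-up at x = -2: β = 1/(-2 - 9) = -1/11


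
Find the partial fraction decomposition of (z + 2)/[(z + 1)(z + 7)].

At z=-1: α = (1·(-1) + 2)/(-1 + 7) = 1/6. At z=-7: β = (1·(-7) + 2)/(-7 + 1) = 5/6
Result: (1/6)/(z + 1) + (5/6)/(z + 7)


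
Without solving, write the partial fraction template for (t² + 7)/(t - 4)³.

Repeated linear factor (power 3): A/(t - 4) + B/(t - 4)² + C/(t - 4)³


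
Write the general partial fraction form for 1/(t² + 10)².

Repeated quadratic factor: (Pt + Q)/(t² + 10) + (Rt + S)/(t² + 10)²


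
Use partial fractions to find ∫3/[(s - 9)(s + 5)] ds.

Decompose: 3/[(s - 9)(s + 5)] = (3/14)/(s - 9) - (3/14)/(s + 5). Integrate each term: (3/14) ln|(s - 9)| - (3/14) ln|(s + 5)| + C


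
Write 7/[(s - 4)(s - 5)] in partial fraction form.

7/(s - 4)(s - 5) = A/(s - 4) + B/(s - 5). A = 7/(4 - 5) = -7, B = 7/(5 - 4) = 7
Result: -7/(s - 4) + 7/(s - 5)


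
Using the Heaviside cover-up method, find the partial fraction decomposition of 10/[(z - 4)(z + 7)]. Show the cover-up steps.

Cover (z - 4): set z=4, get α = 10/(4 + 7) = 10/11. Cover (z + 7): set z=-7, get β = 10/(-7 - 4) = -10/11.
Result: (10/11)/(z - 4) - (10/11)/(z + 7)


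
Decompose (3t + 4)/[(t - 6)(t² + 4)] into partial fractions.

At t=6: α = (3·6 + 4)/(6² + 4) = 11/20. β = -α = -11/20, γ = 3 - 6·α = -3/10
Result: (11/20)/(t - 6) - ((11/20)t + 3/10)/(t² + 4)


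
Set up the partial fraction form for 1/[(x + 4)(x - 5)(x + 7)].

Three distinct linear factors: P/(x + 4) + Q/(x - 5) + R/(x + 7)


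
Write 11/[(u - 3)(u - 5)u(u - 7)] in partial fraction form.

Using Heaviside cover-up: (11/24)/(u - 3) - (11/20)/(u - 5) - (11/105)/u + (11/56)/(u - 7)


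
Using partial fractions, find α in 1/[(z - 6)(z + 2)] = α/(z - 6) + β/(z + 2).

Cover-up at z = 6: α = 1/(6 + 2) = 1/8


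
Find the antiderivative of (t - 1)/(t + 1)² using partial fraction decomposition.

Decompose: P = 1, Q = 1·(-1) - 1 = -2, so (t - 1)/(t + 1)² = 1/(t + 1) - 2/(t + 1)². Integrate: ∫ P/(t + 1) dt = ln|(t + 1)|; ∫ Q/(t + 1)² dt = 2/(t + 1). Sum: ln|(t + 1)| + 2/(t + 1) + C


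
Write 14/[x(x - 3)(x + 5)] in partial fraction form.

Using cover-up method: A = -14/15, B = 7/12, C = 7/20
Result: (-14/15)/x + (7/12)/(x - 3) + (7/20)/(x + 5)


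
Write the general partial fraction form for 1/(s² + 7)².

Repeated quadratic factor: (αs + β)/(s² + 7) + (γs + δ)/(s² + 7)²


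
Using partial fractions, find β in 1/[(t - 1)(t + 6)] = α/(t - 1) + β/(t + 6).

Cover-up at t = -6: β = 1/(-6 - 1) = -1/7


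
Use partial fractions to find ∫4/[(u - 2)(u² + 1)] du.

Cover-up at u=2: P = 4/(2²+1) = 4/5. Coeff matching: Q = -4/5, R = -8/5. Decomposition: (4/5)/(u - 2) - ((4/5)u + 8/5)/(u² + 1). Integrate: linear → ln, quadratic → (1/2)ln + arctan: (4/5) ln|(u - 2)| - (2/5) ln(u² + 1) - (8/5) arctan(u) + C


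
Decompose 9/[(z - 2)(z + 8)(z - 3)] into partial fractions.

Using cover-up method: α = -9/10, β = 9/110, γ = 9/11
Result: (-9/10)/(z - 2) + (9/110)/(z + 8) + (9/11)/(z - 3)


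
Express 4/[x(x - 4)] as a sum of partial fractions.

4/x(x - 4) = A/x + B/(x - 4). A = 4/(0 - 4) = -1, B = 4/(4 - 0) = 1
Result: -1/x + 1/(x - 4)


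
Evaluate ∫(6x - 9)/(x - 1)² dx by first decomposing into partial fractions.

Decompose: A = 6, B = 6·1 - 9 = -3, so (6x - 9)/(x - 1)² = 6/(x - 1) - 3/(x - 1)². Integrate: ∫ A/(x - 1) dx = 6 ln|(x - 1)|; ∫ B/(x - 1)² dx = 3/(x - 1). Sum: 6 ln|(x - 1)| + 3/(x - 1) + C


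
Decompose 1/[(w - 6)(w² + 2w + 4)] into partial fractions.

Cover-up at w = 6: A = 1/(6² + 2·6 + 4) = 1/52. Then B = -A = -1/52, C = -A·(2 + 6) = -2/13
Result: (1/52)/(w - 6) - ((1/52)w + 2/13)/(w² + 2w + 4)


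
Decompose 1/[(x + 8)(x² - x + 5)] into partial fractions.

Cover-up at x = -8: α = 1/((-8)² - 1·(-8) + 5) = 1/77. Then β = -α = -1/77, γ = -α·(-1 - 8) = 9/77
Result: (1/77)/(x + 8) - ((1/77)x - 9/77)/(x² - x + 5)


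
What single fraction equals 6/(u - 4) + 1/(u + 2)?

Common denominator (u - 4)(u + 2). Numerator: 6(u + 2) + 1(u - 4) = (6u + 12) + (u - 4) = 7u + 8
Result: (7u + 8)/[(u - 4)(u + 2)]


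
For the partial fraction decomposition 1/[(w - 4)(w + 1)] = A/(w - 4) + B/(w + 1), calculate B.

Cover-up at w = -1: B = 1/(-1 - 4) = -1/5


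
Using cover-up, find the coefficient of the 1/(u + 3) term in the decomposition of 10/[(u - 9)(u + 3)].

Cover (u + 3), set u=-3: 10/((u - 9) at u=-3) = 10/(-12) = -5/6


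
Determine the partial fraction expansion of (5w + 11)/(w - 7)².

(5w + 11) = P(w - 7) + Q. At w = 7: Q = 5·7 + 11 = 46. Coeff of w: P = 5
Result: 5/(w - 7) + 46/(w - 7)²


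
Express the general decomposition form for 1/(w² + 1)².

Repeated quadratic factor: (αw + β)/(w² + 1) + (γw + δ)/(w² + 1)²


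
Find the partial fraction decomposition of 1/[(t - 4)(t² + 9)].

Cover-up at t = 4: P = 1/(4² + 9) = 1/25. Then Q = -P = -1/25, R = -P·(0 + 4) = -4/25
Result: (1/25)/(t - 4) - ((1/25)t + 4/25)/(t² + 9)


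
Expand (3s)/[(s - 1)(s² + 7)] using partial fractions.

At s=1: A = (3·1 + 0)/(1² + 7) = 3/8. B = -A = -3/8, C = 3 - 1·A = 21/8
Result: (3/8)/(s - 1) - ((3/8)s - 21/8)/(s² + 7)


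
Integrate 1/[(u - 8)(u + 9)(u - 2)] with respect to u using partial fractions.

Cover-up: A = 1/102, B = 1/187, C = -1/66. Decomposition: (1/102)/(u - 8) + (1/187)/(u + 9) - (1/66)/(u - 2). Integrate each term: (1/102) ln|(u - 8)| + (1/187) ln|(u + 9)| - (1/66) ln|(u - 2)| + C


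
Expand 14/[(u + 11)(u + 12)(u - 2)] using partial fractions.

Using cover-up method: P = -14/13, Q = 1, R = 1/13
Result: (-14/13)/(u + 11) + 1/(u + 12) + (1/13)/(u - 2)


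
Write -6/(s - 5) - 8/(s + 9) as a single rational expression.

Common denominator (s - 5)(s + 9). Numerator: -6(s + 9) - 8(s - 5) = (-6s - 54) - (8s - 40) = -14s - 14
Result: (-14s - 14)/[(s - 5)(s + 9)]


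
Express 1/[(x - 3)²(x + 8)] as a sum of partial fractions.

Cover-up at x=-8: γ = 1/(-8 - 3)² = 1/121. Cover-up at x=3: β = 1/(3 + 8) = 1/11. Comparing x² coeff: α = -γ = -1/121
Result: (-1/121)/(x - 3) + (1/11)/(x - 3)² + (1/121)/(x + 8)


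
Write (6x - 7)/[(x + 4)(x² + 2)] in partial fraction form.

At x=-4: α = (6·(-4) - 7)/((-4)² + 2) = -31/18. β = -α = 31/18, γ = 6 - (-4)·α = -8/9
Result: (-31/18)/(x + 4) + ((31/18)x - 8/9)/(x² + 2)


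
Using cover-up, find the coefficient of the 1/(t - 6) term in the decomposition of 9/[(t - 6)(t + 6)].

Cover (t - 6), set t=6: 9/((t + 6) at t=6) = 9/(12) = 3/4


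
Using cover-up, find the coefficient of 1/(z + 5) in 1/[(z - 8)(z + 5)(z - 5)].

Cover (z + 5), set z=-5: 1/[(-5 - 8)(-5 - 5)] = 1/130


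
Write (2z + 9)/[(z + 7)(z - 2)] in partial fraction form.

At z=-7: α = (2·(-7) + 9)/(-7 - 2) = 5/9. At z=2: β = (2·2 + 9)/(2 + 7) = 13/9
Result: (5/9)/(z + 7) + (13/9)/(z - 2)


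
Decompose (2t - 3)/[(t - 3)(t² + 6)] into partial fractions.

At t=3: P = (2·3 - 3)/(3² + 6) = 1/5. Q = -P = -1/5, R = 2 - 3·P = 7/5
Result: (1/5)/(t - 3) - ((1/5)t - 7/5)/(t² + 6)


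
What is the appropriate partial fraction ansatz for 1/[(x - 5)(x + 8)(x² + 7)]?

Two linear + quadratic: P/(x - 5) + Q/(x + 8) + (Rx + S)/(x² + 7)


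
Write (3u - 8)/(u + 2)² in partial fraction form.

(3u - 8) = P(u + 2) + Q. At u = -2: Q = 3·(-2) - 8 = -14. Coeff of u: P = 3
Result: 3/(u + 2) - 14/(u + 2)²


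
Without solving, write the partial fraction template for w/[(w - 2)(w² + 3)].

Linear + irreducible quadratic: P/(w - 2) + (Qw + R)/(w² + 3)


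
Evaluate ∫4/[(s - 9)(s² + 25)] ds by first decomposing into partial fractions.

Cover-up at s=9: A = 4/(9²+25) = 2/53. Coeff matching: B = -2/53, C = -18/53. Decomposition: (2/53)/(s - 9) - ((2/53)s + 18/53)/(s² + 25). Integrate: linear → ln, quadratic → (1/2)ln + arctan: (2/53) ln|(s - 9)| - (1/53) ln(s² + 25) - (18/265) arctan(s/5) + C


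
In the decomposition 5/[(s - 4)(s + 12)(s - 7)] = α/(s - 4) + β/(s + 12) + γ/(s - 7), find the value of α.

Cover-up at s = 4: α = 5/[(4 + 12)(4 - 7)] = 5/[(16)(-3)] = -5/48


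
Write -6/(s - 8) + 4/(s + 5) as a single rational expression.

Common denominator (s - 8)(s + 5). Numerator: -6(s + 5) + 4(s - 8) = (-6s - 30) + (4s - 32) = -2s - 62
Result: (-2s - 62)/[(s - 8)(s + 5)]


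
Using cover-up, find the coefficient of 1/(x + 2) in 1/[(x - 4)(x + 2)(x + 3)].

Cover (x + 2), set x=-2: 1/[(-2 - 4)(-2 + 3)] = -1/6


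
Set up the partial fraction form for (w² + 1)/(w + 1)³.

Repeated linear factor (power 3): P/(w + 1) + Q/(w + 1)² + R/(w + 1)³


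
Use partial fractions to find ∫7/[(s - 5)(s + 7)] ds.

Decompose: 7/[(s - 5)(s + 7)] = (7/12)/(s - 5) - (7/12)/(s + 7). Integrate each term: (7/12) ln|(s - 5)| - (7/12) ln|(s + 7)| + C


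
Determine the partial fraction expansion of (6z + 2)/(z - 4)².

(6z + 2) = A(z - 4) + B. At z = 4: B = 6·4 + 2 = 26. Coeff of z: A = 6
Result: 6/(z - 4) + 26/(z - 4)²


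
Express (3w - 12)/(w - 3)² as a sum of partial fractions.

(3w - 12) = A(w - 3) + B. At w = 3: B = 3·3 - 12 = -3. Coeff of w: A = 3
Result: 3/(w - 3) - 3/(w - 3)²


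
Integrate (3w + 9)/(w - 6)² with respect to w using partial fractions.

Decompose: P = 3, Q = 3·6 + 9 = 27, so (3w + 9)/(w - 6)² = 3/(w - 6) + 27/(w - 6)². Integrate: ∫ P/(w - 6) dw = 3 ln|(w - 6)|; ∫ Q/(w - 6)² dw = -27/(w - 6). Sum: 3 ln|(w - 6)| - 27/(w - 6) + C


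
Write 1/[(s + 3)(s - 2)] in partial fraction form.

1/(s + 3)(s - 2) = P/(s + 3) + Q/(s - 2). P = 1/(-3 - 2) = -1/5, Q = 1/(2 + 3) = 1/5
Result: (-1/5)/(s + 3) + (1/5)/(s - 2)


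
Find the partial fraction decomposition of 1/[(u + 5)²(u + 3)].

Cover-up at u=-3: R = 1/(-3 + 5)² = 1/4. Cover-up at u=-5: Q = 1/(-5 + 3) = -1/2. Comparing u² coeff: P = -R = -1/4
Result: (-1/4)/(u + 5) - (1/2)/(u + 5)² + (1/4)/(u + 3)


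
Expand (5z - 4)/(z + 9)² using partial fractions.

(5z - 4) = P(z + 9) + Q. At z = -9: Q = 5·(-9) - 4 = -49. Coeff of z: P = 5
Result: 5/(z + 9) - 49/(z + 9)²


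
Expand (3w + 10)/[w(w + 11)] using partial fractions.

At w=0: A = (3·0 + 10)/(0 + 11) = 10/11. At w=-11: B = (3·(-11) + 10)/(-11 - 0) = 23/11
Result: (10/11)/w + (23/11)/(w + 11)


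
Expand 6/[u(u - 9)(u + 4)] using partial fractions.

Using cover-up method: A = -1/6, B = 2/39, C = 3/26
Result: (-1/6)/u + (2/39)/(u - 9) + (3/26)/(u + 4)


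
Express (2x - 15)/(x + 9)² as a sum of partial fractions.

(2x - 15) = P(x + 9) + Q. At x = -9: Q = 2·(-9) - 15 = -33. Coeff of x: P = 2
Result: 2/(x + 9) - 33/(x + 9)²


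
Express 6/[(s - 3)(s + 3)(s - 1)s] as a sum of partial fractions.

Using Heaviside cover-up: (1/6)/(s - 3) - (1/12)/(s + 3) - (3/4)/(s - 1) + (2/3)/s


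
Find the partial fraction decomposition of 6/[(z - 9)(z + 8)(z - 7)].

Using cover-up method: α = 3/17, β = 2/85, γ = -1/5
Result: (3/17)/(z - 9) + (2/85)/(z + 8) - (1/5)/(z - 7)


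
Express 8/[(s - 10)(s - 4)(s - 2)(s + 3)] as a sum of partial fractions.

Using Heaviside cover-up: (1/78)/(s - 10) - (2/21)/(s - 4) + (1/10)/(s - 2) - (8/455)/(s + 3)
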